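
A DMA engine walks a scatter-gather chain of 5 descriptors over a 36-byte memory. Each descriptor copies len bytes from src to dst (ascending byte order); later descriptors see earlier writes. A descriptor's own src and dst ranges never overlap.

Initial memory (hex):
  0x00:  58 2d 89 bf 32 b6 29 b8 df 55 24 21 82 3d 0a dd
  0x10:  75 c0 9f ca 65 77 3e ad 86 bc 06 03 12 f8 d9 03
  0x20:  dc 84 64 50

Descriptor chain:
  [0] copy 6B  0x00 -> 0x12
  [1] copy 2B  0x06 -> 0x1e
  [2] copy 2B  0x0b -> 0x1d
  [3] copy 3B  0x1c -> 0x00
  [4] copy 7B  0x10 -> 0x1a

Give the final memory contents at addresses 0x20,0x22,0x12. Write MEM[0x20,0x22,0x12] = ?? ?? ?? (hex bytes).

D0: mem[0x12..0x17] <- [58 2d 89 bf 32 b6]
D1: mem[0x1e..0x1f] <- [29 b8]
D2: mem[0x1d..0x1e] <- [21 82]
D3: mem[0x00..0x02] <- [12 21 82]
D4: mem[0x1a..0x20] <- [75 c0 58 2d 89 bf 32]
query mem[0x20]=0x32, mem[0x22]=0x64, mem[0x12]=0x58

MEM[0x20,0x22,0x12] = 32 64 58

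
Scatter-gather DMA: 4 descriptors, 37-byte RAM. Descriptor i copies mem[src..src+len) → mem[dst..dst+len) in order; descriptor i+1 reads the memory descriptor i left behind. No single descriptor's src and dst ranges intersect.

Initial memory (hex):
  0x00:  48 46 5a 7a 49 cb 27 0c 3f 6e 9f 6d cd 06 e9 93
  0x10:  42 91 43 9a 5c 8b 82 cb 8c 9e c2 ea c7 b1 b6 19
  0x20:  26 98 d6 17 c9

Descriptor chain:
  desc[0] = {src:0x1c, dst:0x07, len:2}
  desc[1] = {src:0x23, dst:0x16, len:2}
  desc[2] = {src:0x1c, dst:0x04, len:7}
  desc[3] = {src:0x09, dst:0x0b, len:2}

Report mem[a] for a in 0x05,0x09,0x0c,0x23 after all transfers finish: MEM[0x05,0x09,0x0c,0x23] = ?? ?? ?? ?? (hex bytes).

D0: mem[0x07..0x08] <- [c7 b1]
D1: mem[0x16..0x17] <- [17 c9]
D2: mem[0x04..0x0a] <- [c7 b1 b6 19 26 98 d6]
D3: mem[0x0b..0x0c] <- [98 d6]
query mem[0x05]=0xb1, mem[0x09]=0x98, mem[0x0c]=0xd6, mem[0x23]=0x17

MEM[0x05,0x09,0x0c,0x23] = b1 98 d6 17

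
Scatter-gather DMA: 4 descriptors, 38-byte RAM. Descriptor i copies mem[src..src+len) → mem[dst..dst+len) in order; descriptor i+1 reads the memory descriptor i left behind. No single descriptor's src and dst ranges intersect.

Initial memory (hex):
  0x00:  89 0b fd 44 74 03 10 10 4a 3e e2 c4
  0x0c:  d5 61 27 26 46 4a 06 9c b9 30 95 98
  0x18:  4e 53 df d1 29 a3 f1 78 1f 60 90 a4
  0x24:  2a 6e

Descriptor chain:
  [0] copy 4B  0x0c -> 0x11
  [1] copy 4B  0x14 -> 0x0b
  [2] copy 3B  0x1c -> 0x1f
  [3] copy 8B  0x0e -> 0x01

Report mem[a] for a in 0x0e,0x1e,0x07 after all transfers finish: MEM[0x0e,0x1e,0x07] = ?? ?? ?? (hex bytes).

MEM[0x0e,0x1e,0x07] = 98 f1 26

[0] 0x0c->0x11 len=4 : d5 61 27 26
[1] 0x14->0x0b len=4 : 26 30 95 98
[2] 0x1c->0x1f len=3 : 29 a3 f1
[3] 0x0e->0x01 len=8 : 98 26 46 d5 61 27 26 30
query mem[0x0e]=0x98, mem[0x1e]=0xf1, mem[0x07]=0x26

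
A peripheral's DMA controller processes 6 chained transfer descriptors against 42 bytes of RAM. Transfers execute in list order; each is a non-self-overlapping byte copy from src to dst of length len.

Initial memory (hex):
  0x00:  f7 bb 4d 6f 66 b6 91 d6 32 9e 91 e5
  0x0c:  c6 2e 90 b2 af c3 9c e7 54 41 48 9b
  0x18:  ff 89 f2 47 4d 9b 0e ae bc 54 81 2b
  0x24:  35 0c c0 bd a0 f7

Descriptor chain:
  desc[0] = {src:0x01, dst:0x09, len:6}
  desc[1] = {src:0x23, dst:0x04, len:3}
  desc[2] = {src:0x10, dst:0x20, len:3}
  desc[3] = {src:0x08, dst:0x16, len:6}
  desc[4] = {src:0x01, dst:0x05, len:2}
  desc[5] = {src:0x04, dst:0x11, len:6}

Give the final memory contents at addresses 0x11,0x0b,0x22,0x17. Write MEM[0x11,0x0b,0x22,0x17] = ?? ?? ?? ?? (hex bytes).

#0 dst[0x09+6] := {0xbb,0x4d,0x6f,0x66,0xb6,0x91}
#1 dst[0x04+3] := {0x2b,0x35,0x0c}
#2 dst[0x20+3] := {0xaf,0xc3,0x9c}
#3 dst[0x16+6] := {0x32,0xbb,0x4d,0x6f,0x66,0xb6}
#4 dst[0x05+2] := {0xbb,0x4d}
#5 dst[0x11+6] := {0x2b,0xbb,0x4d,0xd6,0x32,0xbb}
query mem[0x11]=0x2b, mem[0x0b]=0x6f, mem[0x22]=0x9c, mem[0x17]=0xbb

MEM[0x11,0x0b,0x22,0x17] = 2b 6f 9c bb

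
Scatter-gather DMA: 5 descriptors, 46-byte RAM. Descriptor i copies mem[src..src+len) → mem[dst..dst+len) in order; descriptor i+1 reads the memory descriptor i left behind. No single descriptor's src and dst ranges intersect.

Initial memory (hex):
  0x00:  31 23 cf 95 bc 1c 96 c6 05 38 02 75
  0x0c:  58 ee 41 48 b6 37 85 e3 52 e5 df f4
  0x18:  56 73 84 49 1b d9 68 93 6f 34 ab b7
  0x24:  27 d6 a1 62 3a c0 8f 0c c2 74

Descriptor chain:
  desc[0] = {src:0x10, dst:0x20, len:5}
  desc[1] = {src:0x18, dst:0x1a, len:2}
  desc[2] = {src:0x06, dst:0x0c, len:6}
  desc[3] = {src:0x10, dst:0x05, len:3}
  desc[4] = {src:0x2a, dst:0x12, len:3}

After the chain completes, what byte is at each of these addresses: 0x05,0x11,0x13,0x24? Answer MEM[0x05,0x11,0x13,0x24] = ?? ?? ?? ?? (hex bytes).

MEM[0x05,0x11,0x13,0x24] = 02 75 0c 52

  after D0: wrote 5B at 0x20 = b63785e352
  after D1: wrote 2B at 0x1a = 5673
  after D2: wrote 6B at 0x0c = 96c605380275
  after D3: wrote 3B at 0x05 = 027585
  after D4: wrote 3B at 0x12 = 8f0cc2
query mem[0x05]=0x02, mem[0x11]=0x75, mem[0x13]=0x0c, mem[0x24]=0x52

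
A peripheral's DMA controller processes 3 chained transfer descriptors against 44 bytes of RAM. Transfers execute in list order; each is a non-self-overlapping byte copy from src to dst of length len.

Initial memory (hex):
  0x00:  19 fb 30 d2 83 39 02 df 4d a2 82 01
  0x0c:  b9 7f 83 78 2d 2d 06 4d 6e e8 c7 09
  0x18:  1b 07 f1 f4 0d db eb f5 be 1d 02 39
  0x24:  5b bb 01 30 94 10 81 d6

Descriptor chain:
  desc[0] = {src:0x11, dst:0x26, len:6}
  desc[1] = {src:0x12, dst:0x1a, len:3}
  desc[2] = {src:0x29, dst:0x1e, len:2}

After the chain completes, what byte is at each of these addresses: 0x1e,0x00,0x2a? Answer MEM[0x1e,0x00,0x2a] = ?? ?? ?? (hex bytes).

MEM[0x1e,0x00,0x2a] = 6e 19 e8

  after D0: wrote 6B at 0x26 = 2d064d6ee8c7
  after D1: wrote 3B at 0x1a = 064d6e
  after D2: wrote 2B at 0x1e = 6ee8
query mem[0x1e]=0x6e, mem[0x00]=0x19, mem[0x2a]=0xe8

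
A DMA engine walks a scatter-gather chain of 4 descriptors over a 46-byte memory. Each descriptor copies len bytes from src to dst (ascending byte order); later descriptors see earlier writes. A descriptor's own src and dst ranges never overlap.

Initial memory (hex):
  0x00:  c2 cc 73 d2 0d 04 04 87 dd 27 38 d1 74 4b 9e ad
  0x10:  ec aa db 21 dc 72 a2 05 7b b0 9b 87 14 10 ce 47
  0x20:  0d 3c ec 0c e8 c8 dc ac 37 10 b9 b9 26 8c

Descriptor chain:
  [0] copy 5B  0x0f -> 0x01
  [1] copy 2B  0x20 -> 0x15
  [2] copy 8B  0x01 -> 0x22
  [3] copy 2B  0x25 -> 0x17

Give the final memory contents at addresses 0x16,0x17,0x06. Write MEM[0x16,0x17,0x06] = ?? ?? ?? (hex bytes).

MEM[0x16,0x17,0x06] = 3c db 04

  after D0: wrote 5B at 0x01 = adecaadb21
  after D1: wrote 2B at 0x15 = 0d3c
  after D2: wrote 8B at 0x22 = adecaadb210487dd
  after D3: wrote 2B at 0x17 = db21
query mem[0x16]=0x3c, mem[0x17]=0xdb, mem[0x06]=0x04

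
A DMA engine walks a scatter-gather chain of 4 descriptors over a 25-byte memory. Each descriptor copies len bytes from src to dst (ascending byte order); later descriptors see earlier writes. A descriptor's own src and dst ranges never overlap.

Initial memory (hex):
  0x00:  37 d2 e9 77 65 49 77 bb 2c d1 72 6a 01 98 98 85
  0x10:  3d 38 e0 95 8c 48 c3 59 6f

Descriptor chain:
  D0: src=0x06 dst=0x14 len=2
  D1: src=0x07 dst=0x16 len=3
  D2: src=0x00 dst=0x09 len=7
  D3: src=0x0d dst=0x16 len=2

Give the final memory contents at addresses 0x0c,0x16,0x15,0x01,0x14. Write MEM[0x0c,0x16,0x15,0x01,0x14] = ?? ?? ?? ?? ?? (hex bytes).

MEM[0x0c,0x16,0x15,0x01,0x14] = 77 65 bb d2 77

D0: mem[0x14..0x15] <- [77 bb]
D1: mem[0x16..0x18] <- [bb 2c d1]
D2: mem[0x09..0x0f] <- [37 d2 e9 77 65 49 77]
D3: mem[0x16..0x17] <- [65 49]
query mem[0x0c]=0x77, mem[0x16]=0x65, mem[0x15]=0xbb, mem[0x01]=0xd2, mem[0x14]=0x77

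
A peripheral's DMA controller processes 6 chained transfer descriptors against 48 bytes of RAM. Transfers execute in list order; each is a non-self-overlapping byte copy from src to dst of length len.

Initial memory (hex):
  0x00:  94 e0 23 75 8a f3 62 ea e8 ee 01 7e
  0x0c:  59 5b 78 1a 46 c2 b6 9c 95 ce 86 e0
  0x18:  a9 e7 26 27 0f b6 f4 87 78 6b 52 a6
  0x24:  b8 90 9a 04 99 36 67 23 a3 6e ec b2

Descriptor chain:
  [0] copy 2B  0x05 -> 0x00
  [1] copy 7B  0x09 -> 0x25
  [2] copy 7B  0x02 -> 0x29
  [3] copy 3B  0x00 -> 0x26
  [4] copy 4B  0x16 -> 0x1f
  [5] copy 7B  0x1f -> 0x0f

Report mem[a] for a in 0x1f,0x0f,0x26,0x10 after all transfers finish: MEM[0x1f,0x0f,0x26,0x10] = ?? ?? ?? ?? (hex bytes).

[0] 0x05->0x00 len=2 : f3 62
[1] 0x09->0x25 len=7 : ee 01 7e 59 5b 78 1a
[2] 0x02->0x29 len=7 : 23 75 8a f3 62 ea e8
[3] 0x00->0x26 len=3 : f3 62 23
[4] 0x16->0x1f len=4 : 86 e0 a9 e7
[5] 0x1f->0x0f len=7 : 86 e0 a9 e7 a6 b8 ee
query mem[0x1f]=0x86, mem[0x0f]=0x86, mem[0x26]=0xf3, mem[0x10]=0xe0

MEM[0x1f,0x0f,0x26,0x10] = 86 86 f3 e0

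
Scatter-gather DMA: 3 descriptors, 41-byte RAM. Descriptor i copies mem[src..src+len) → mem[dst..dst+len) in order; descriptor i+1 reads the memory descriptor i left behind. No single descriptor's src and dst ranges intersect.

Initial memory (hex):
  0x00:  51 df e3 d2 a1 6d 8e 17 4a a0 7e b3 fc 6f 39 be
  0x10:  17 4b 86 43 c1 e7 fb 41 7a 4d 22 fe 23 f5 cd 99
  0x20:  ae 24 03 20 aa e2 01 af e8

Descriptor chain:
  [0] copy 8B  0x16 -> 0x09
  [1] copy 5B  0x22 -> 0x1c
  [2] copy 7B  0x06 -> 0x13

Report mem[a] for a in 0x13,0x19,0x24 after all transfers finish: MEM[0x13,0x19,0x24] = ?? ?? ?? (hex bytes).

MEM[0x13,0x19,0x24] = 8e 4d aa

#0 dst[0x09+8] := {0xfb,0x41,0x7a,0x4d,0x22,0xfe,0x23,0xf5}
#1 dst[0x1c+5] := {0x03,0x20,0xaa,0xe2,0x01}
#2 dst[0x13+7] := {0x8e,0x17,0x4a,0xfb,0x41,0x7a,0x4d}
query mem[0x13]=0x8e, mem[0x19]=0x4d, mem[0x24]=0xaa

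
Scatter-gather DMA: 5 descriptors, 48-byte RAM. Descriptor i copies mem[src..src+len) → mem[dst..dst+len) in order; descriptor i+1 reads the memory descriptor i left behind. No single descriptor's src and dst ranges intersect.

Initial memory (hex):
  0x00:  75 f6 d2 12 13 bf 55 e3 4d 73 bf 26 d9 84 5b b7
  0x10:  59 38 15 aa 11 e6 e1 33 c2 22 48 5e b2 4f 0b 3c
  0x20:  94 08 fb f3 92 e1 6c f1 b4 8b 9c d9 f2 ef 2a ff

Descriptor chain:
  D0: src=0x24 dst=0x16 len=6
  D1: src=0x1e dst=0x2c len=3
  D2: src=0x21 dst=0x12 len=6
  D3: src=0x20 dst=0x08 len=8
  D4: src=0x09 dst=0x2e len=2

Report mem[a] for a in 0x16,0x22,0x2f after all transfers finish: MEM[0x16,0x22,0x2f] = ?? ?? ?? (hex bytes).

[0] 0x24->0x16 len=6 : 92 e1 6c f1 b4 8b
[1] 0x1e->0x2c len=3 : 0b 3c 94
[2] 0x21->0x12 len=6 : 08 fb f3 92 e1 6c
[3] 0x20->0x08 len=8 : 94 08 fb f3 92 e1 6c f1
[4] 0x09->0x2e len=2 : 08 fb
query mem[0x16]=0xe1, mem[0x22]=0xfb, mem[0x2f]=0xfb

MEM[0x16,0x22,0x2f] = e1 fb fb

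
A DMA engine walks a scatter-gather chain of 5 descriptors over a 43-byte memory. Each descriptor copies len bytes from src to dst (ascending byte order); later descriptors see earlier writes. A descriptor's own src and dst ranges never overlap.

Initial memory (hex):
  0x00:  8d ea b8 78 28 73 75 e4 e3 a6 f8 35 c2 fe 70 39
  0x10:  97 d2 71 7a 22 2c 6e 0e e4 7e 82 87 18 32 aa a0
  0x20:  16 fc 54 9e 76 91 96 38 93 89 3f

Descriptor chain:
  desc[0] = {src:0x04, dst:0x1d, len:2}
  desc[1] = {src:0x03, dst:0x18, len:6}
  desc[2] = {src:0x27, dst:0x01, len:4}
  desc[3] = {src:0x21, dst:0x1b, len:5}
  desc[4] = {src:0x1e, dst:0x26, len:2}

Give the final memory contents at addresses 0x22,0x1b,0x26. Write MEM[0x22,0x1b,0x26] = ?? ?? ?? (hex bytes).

#0 dst[0x1d+2] := {0x28,0x73}
#1 dst[0x18+6] := {0x78,0x28,0x73,0x75,0xe4,0xe3}
#2 dst[0x01+4] := {0x38,0x93,0x89,0x3f}
#3 dst[0x1b+5] := {0xfc,0x54,0x9e,0x76,0x91}
#4 dst[0x26+2] := {0x76,0x91}
query mem[0x22]=0x54, mem[0x1b]=0xfc, mem[0x26]=0x76

MEM[0x22,0x1b,0x26] = 54 fc 76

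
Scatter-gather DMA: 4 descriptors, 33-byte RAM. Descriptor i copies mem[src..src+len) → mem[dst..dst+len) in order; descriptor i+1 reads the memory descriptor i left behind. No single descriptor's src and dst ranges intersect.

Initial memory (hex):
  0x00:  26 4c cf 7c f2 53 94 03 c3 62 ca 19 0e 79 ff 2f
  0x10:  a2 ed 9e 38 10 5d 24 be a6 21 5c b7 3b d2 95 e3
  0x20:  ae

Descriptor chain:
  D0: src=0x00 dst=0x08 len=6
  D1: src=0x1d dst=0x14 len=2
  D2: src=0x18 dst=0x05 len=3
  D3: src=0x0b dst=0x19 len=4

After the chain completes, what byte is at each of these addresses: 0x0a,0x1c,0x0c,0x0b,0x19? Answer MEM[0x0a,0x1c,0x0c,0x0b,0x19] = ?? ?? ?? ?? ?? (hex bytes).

MEM[0x0a,0x1c,0x0c,0x0b,0x19] = cf ff f2 7c 7c

  after D0: wrote 6B at 0x08 = 264ccf7cf253
  after D1: wrote 2B at 0x14 = d295
  after D2: wrote 3B at 0x05 = a6215c
  after D3: wrote 4B at 0x19 = 7cf253ff
query mem[0x0a]=0xcf, mem[0x1c]=0xff, mem[0x0c]=0xf2, mem[0x0b]=0x7c, mem[0x19]=0x7c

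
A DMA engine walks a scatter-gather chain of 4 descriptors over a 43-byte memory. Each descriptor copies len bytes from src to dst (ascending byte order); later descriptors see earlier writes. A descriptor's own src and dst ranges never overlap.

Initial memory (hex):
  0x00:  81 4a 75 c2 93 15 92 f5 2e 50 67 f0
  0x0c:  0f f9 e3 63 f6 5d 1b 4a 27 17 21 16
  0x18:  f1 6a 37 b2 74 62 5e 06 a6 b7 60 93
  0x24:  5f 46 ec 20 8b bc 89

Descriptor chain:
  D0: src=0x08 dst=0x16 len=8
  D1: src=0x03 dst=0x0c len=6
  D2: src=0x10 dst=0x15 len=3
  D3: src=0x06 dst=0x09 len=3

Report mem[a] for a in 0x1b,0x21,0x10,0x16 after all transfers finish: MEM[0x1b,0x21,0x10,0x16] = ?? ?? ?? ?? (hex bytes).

#0 dst[0x16+8] := {0x2e,0x50,0x67,0xf0,0x0f,0xf9,0xe3,0x63}
#1 dst[0x0c+6] := {0xc2,0x93,0x15,0x92,0xf5,0x2e}
#2 dst[0x15+3] := {0xf5,0x2e,0x1b}
#3 dst[0x09+3] := {0x92,0xf5,0x2e}
query mem[0x1b]=0xf9, mem[0x21]=0xb7, mem[0x10]=0xf5, mem[0x16]=0x2e

MEM[0x1b,0x21,0x10,0x16] = f9 b7 f5 2e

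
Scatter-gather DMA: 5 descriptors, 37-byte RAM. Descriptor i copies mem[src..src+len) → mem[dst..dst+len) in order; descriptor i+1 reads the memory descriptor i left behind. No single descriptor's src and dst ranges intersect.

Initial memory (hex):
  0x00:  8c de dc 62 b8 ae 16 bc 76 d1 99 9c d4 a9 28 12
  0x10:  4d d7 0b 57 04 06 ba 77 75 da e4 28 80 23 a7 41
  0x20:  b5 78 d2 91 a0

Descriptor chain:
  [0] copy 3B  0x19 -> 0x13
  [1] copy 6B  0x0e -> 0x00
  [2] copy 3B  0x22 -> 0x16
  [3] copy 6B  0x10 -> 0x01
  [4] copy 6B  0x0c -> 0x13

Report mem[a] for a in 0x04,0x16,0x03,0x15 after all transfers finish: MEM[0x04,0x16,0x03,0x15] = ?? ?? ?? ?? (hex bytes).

#0 dst[0x13+3] := {0xda,0xe4,0x28}
#1 dst[0x00+6] := {0x28,0x12,0x4d,0xd7,0x0b,0xda}
#2 dst[0x16+3] := {0xd2,0x91,0xa0}
#3 dst[0x01+6] := {0x4d,0xd7,0x0b,0xda,0xe4,0x28}
#4 dst[0x13+6] := {0xd4,0xa9,0x28,0x12,0x4d,0xd7}
query mem[0x04]=0xda, mem[0x16]=0x12, mem[0x03]=0x0b, mem[0x15]=0x28

MEM[0x04,0x16,0x03,0x15] = da 12 0b 28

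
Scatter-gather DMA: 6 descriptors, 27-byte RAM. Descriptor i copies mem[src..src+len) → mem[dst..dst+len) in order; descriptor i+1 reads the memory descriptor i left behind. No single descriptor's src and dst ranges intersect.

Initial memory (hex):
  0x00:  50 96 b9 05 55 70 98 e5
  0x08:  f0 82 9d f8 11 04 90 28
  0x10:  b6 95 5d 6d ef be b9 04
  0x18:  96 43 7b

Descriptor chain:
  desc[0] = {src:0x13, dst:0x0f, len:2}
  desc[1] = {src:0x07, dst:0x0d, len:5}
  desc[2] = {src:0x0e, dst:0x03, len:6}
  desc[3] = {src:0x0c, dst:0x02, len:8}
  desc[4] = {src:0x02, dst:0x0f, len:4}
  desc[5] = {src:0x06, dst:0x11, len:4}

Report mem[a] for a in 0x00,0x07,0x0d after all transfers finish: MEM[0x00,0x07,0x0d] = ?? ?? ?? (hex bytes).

MEM[0x00,0x07,0x0d] = 50 f8 e5

#0 dst[0x0f+2] := {0x6d,0xef}
#1 dst[0x0d+5] := {0xe5,0xf0,0x82,0x9d,0xf8}
#2 dst[0x03+6] := {0xf0,0x82,0x9d,0xf8,0x5d,0x6d}
#3 dst[0x02+8] := {0x11,0xe5,0xf0,0x82,0x9d,0xf8,0x5d,0x6d}
#4 dst[0x0f+4] := {0x11,0xe5,0xf0,0x82}
#5 dst[0x11+4] := {0x9d,0xf8,0x5d,0x6d}
query mem[0x00]=0x50, mem[0x07]=0xf8, mem[0x0d]=0xe5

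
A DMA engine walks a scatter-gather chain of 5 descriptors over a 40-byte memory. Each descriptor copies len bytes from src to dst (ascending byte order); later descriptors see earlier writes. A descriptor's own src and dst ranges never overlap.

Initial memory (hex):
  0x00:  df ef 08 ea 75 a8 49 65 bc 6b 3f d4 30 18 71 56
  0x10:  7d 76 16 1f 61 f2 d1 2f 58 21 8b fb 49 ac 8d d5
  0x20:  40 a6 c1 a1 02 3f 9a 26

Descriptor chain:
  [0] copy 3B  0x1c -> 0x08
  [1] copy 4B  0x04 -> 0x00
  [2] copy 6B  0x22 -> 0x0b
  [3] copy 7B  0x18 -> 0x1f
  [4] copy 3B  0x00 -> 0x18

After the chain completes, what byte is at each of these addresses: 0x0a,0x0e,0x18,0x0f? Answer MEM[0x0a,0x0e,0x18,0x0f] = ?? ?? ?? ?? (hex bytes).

#0 dst[0x08+3] := {0x49,0xac,0x8d}
#1 dst[0x00+4] := {0x75,0xa8,0x49,0x65}
#2 dst[0x0b+6] := {0xc1,0xa1,0x02,0x3f,0x9a,0x26}
#3 dst[0x1f+7] := {0x58,0x21,0x8b,0xfb,0x49,0xac,0x8d}
#4 dst[0x18+3] := {0x75,0xa8,0x49}
query mem[0x0a]=0x8d, mem[0x0e]=0x3f, mem[0x18]=0x75, mem[0x0f]=0x9a

MEM[0x0a,0x0e,0x18,0x0f] = 8d 3f 75 9a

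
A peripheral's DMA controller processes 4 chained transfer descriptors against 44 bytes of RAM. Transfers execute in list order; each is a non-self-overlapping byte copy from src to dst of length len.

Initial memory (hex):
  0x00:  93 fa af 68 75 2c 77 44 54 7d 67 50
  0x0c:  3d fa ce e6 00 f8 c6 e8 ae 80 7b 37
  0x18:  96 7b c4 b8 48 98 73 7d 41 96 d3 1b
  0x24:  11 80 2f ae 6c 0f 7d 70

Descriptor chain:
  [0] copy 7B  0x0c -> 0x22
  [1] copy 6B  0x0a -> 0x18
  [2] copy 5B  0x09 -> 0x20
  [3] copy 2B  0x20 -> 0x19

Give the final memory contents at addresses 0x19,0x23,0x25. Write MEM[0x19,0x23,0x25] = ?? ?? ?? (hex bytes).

D0: mem[0x22..0x28] <- [3d fa ce e6 00 f8 c6]
D1: mem[0x18..0x1d] <- [67 50 3d fa ce e6]
D2: mem[0x20..0x24] <- [7d 67 50 3d fa]
D3: mem[0x19..0x1a] <- [7d 67]
query mem[0x19]=0x7d, mem[0x23]=0x3d, mem[0x25]=0xe6

MEM[0x19,0x23,0x25] = 7d 3d e6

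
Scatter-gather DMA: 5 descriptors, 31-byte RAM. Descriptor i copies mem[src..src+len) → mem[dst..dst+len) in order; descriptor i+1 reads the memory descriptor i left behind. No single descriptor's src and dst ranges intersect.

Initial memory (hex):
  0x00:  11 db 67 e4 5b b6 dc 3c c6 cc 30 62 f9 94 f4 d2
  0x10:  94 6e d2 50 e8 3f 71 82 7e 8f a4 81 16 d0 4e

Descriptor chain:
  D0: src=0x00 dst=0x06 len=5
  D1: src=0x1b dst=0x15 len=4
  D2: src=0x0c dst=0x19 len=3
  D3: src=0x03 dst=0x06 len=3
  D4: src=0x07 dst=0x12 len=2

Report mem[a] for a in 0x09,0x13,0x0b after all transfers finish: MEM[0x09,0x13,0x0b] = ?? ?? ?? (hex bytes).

  after D0: wrote 5B at 0x06 = 11db67e45b
  after D1: wrote 4B at 0x15 = 8116d04e
  after D2: wrote 3B at 0x19 = f994f4
  after D3: wrote 3B at 0x06 = e45bb6
  after D4: wrote 2B at 0x12 = 5bb6
query mem[0x09]=0xe4, mem[0x13]=0xb6, mem[0x0b]=0x62

MEM[0x09,0x13,0x0b] = e4 b6 62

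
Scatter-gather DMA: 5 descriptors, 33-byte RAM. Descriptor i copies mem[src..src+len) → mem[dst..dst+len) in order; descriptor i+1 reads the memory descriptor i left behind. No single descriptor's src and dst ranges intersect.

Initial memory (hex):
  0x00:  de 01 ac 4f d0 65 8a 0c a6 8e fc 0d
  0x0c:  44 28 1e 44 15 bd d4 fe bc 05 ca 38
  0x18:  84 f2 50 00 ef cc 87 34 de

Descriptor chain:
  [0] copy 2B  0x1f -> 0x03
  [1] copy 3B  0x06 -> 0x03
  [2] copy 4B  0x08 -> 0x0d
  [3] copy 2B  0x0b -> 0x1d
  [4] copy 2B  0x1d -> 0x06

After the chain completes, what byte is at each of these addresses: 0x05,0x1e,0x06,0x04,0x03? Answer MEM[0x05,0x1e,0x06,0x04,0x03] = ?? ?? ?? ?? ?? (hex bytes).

D0: mem[0x03..0x04] <- [34 de]
D1: mem[0x03..0x05] <- [8a 0c a6]
D2: mem[0x0d..0x10] <- [a6 8e fc 0d]
D3: mem[0x1d..0x1e] <- [0d 44]
D4: mem[0x06..0x07] <- [0d 44]
query mem[0x05]=0xa6, mem[0x1e]=0x44, mem[0x06]=0x0d, mem[0x04]=0x0c, mem[0x03]=0x8a

MEM[0x05,0x1e,0x06,0x04,0x03] = a6 44 0d 0c 8a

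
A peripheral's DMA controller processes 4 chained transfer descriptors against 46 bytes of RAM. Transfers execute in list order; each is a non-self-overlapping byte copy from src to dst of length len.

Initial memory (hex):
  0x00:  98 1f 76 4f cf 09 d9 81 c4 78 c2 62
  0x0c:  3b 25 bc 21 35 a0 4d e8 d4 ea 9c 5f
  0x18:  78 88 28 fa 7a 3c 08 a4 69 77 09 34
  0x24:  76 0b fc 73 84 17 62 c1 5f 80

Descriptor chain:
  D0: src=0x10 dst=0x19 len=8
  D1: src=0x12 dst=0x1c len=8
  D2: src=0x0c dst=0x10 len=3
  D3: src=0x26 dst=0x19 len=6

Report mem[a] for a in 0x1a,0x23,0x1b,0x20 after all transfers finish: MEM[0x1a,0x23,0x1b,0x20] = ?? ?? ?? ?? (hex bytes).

  after D0: wrote 8B at 0x19 = 35a04de8d4ea9c5f
  after D1: wrote 8B at 0x1c = 4de8d4ea9c5f7835
  after D2: wrote 3B at 0x10 = 3b25bc
  after D3: wrote 6B at 0x19 = fc73841762c1
query mem[0x1a]=0x73, mem[0x23]=0x35, mem[0x1b]=0x84, mem[0x20]=0x9c

MEM[0x1a,0x23,0x1b,0x20] = 73 35 84 9c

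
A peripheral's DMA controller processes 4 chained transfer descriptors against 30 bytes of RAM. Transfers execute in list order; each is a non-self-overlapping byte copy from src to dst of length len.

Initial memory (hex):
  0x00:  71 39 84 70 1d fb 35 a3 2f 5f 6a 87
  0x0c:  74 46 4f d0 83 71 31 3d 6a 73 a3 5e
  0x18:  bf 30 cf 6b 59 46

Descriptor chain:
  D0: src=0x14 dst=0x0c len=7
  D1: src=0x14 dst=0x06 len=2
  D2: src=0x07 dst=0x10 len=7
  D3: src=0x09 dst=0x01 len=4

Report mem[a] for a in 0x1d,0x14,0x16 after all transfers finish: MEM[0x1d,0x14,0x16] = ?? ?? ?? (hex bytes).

MEM[0x1d,0x14,0x16] = 46 87 73

#0 dst[0x0c+7] := {0x6a,0x73,0xa3,0x5e,0xbf,0x30,0xcf}
#1 dst[0x06+2] := {0x6a,0x73}
#2 dst[0x10+7] := {0x73,0x2f,0x5f,0x6a,0x87,0x6a,0x73}
#3 dst[0x01+4] := {0x5f,0x6a,0x87,0x6a}
query mem[0x1d]=0x46, mem[0x14]=0x87, mem[0x16]=0x73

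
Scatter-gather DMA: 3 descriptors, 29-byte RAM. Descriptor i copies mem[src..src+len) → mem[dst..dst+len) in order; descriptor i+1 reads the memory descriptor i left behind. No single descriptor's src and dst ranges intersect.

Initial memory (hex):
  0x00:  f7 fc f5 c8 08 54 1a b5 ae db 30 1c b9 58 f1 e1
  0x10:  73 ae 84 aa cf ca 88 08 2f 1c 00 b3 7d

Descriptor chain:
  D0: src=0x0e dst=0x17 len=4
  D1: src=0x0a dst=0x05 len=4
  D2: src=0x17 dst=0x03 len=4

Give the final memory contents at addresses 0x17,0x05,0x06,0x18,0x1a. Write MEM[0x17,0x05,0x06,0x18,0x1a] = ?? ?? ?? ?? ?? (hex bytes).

MEM[0x17,0x05,0x06,0x18,0x1a] = f1 73 ae e1 ae

D0: mem[0x17..0x1a] <- [f1 e1 73 ae]
D1: mem[0x05..0x08] <- [30 1c b9 58]
D2: mem[0x03..0x06] <- [f1 e1 73 ae]
query mem[0x17]=0xf1, mem[0x05]=0x73, mem[0x06]=0xae, mem[0x18]=0xe1, mem[0x1a]=0xae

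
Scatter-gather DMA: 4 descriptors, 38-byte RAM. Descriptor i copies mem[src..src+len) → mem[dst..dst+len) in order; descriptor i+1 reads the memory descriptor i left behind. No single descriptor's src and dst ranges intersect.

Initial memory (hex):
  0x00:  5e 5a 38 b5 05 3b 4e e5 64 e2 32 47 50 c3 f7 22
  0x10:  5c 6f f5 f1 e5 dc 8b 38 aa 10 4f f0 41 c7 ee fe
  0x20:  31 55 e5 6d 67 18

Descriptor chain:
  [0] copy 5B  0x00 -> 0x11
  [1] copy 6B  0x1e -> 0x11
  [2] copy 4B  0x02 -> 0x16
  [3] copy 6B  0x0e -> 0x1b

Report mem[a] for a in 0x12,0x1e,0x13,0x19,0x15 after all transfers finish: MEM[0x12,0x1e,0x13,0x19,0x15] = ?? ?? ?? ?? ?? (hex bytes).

[0] 0x00->0x11 len=5 : 5e 5a 38 b5 05
[1] 0x1e->0x11 len=6 : ee fe 31 55 e5 6d
[2] 0x02->0x16 len=4 : 38 b5 05 3b
[3] 0x0e->0x1b len=6 : f7 22 5c ee fe 31
query mem[0x12]=0xfe, mem[0x1e]=0xee, mem[0x13]=0x31, mem[0x19]=0x3b, mem[0x15]=0xe5

MEM[0x12,0x1e,0x13,0x19,0x15] = fe ee 31 3b e5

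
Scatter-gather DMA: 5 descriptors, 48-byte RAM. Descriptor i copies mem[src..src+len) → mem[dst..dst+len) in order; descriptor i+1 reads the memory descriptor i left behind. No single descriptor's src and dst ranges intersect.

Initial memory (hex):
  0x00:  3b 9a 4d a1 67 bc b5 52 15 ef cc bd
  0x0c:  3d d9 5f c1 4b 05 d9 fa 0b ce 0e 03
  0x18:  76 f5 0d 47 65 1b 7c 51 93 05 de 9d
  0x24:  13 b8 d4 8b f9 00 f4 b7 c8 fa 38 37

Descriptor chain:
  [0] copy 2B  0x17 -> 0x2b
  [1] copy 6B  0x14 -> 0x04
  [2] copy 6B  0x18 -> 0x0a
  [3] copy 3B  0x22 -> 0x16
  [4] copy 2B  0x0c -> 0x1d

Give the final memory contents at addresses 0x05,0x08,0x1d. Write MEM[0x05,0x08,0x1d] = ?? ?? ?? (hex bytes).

MEM[0x05,0x08,0x1d] = ce 76 0d

  after D0: wrote 2B at 0x2b = 0376
  after D1: wrote 6B at 0x04 = 0bce0e0376f5
  after D2: wrote 6B at 0x0a = 76f50d47651b
  after D3: wrote 3B at 0x16 = de9d13
  after D4: wrote 2B at 0x1d = 0d47
query mem[0x05]=0xce, mem[0x08]=0x76, mem[0x1d]=0x0d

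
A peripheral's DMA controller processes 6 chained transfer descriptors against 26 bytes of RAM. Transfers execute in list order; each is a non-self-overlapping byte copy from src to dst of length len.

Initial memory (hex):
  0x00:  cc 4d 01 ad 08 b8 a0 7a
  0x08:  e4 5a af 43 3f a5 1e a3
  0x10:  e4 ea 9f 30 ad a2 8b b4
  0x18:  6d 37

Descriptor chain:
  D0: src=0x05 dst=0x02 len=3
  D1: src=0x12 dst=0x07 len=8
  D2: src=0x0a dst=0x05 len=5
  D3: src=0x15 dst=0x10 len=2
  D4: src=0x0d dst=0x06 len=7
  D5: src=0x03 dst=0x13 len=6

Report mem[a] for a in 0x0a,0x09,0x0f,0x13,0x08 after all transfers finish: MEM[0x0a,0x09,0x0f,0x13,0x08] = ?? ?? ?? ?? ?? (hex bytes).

#0 dst[0x02+3] := {0xb8,0xa0,0x7a}
#1 dst[0x07+8] := {0x9f,0x30,0xad,0xa2,0x8b,0xb4,0x6d,0x37}
#2 dst[0x05+5] := {0xa2,0x8b,0xb4,0x6d,0x37}
#3 dst[0x10+2] := {0xa2,0x8b}
#4 dst[0x06+7] := {0x6d,0x37,0xa3,0xa2,0x8b,0x9f,0x30}
#5 dst[0x13+6] := {0xa0,0x7a,0xa2,0x6d,0x37,0xa3}
query mem[0x0a]=0x8b, mem[0x09]=0xa2, mem[0x0f]=0xa3, mem[0x13]=0xa0, mem[0x08]=0xa3

MEM[0x0a,0x09,0x0f,0x13,0x08] = 8b a2 a3 a0 a3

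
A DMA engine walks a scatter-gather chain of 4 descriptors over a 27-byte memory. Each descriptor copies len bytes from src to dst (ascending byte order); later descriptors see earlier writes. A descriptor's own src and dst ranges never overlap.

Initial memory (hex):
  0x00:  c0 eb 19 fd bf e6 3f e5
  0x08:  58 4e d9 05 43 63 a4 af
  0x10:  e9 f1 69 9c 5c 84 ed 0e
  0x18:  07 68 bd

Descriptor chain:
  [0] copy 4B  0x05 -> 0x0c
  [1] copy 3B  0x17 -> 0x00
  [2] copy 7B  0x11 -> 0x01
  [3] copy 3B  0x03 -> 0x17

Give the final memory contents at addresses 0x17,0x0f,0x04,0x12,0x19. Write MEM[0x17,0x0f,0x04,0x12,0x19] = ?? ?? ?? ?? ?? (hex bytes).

[0] 0x05->0x0c len=4 : e6 3f e5 58
[1] 0x17->0x00 len=3 : 0e 07 68
[2] 0x11->0x01 len=7 : f1 69 9c 5c 84 ed 0e
[3] 0x03->0x17 len=3 : 9c 5c 84
query mem[0x17]=0x9c, mem[0x0f]=0x58, mem[0x04]=0x5c, mem[0x12]=0x69, mem[0x19]=0x84

MEM[0x17,0x0f,0x04,0x12,0x19] = 9c 58 5c 69 84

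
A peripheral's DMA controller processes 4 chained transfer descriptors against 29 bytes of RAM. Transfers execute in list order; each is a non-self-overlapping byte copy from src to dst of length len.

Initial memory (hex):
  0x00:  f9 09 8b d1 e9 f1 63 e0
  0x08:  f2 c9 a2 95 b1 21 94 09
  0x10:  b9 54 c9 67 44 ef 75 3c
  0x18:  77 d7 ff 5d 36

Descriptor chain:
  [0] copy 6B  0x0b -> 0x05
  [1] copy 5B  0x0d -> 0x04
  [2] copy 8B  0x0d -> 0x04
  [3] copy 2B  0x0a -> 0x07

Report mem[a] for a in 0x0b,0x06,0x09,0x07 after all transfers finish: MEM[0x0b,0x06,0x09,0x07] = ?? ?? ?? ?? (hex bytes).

MEM[0x0b,0x06,0x09,0x07] = 44 09 c9 67

  after D0: wrote 6B at 0x05 = 95b1219409b9
  after D1: wrote 5B at 0x04 = 219409b954
  after D2: wrote 8B at 0x04 = 219409b954c96744
  after D3: wrote 2B at 0x07 = 6744
query mem[0x0b]=0x44, mem[0x06]=0x09, mem[0x09]=0xc9, mem[0x07]=0x67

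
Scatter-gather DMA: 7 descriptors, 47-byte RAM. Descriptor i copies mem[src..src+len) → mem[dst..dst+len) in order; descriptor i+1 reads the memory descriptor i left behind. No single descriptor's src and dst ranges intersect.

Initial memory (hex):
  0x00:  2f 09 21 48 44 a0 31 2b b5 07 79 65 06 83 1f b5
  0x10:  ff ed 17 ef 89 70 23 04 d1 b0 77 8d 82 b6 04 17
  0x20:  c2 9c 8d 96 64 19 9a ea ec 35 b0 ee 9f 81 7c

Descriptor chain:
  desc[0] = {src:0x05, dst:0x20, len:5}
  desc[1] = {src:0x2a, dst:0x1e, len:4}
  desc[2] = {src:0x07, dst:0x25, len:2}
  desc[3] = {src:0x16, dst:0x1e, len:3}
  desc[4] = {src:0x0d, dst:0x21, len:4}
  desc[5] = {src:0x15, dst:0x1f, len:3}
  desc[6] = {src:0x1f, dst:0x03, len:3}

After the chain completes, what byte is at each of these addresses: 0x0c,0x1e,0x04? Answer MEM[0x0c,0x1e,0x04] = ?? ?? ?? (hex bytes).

#0 dst[0x20+5] := {0xa0,0x31,0x2b,0xb5,0x07}
#1 dst[0x1e+4] := {0xb0,0xee,0x9f,0x81}
#2 dst[0x25+2] := {0x2b,0xb5}
#3 dst[0x1e+3] := {0x23,0x04,0xd1}
#4 dst[0x21+4] := {0x83,0x1f,0xb5,0xff}
#5 dst[0x1f+3] := {0x70,0x23,0x04}
#6 dst[0x03+3] := {0x70,0x23,0x04}
query mem[0x0c]=0x06, mem[0x1e]=0x23, mem[0x04]=0x23

MEM[0x0c,0x1e,0x04] = 06 23 23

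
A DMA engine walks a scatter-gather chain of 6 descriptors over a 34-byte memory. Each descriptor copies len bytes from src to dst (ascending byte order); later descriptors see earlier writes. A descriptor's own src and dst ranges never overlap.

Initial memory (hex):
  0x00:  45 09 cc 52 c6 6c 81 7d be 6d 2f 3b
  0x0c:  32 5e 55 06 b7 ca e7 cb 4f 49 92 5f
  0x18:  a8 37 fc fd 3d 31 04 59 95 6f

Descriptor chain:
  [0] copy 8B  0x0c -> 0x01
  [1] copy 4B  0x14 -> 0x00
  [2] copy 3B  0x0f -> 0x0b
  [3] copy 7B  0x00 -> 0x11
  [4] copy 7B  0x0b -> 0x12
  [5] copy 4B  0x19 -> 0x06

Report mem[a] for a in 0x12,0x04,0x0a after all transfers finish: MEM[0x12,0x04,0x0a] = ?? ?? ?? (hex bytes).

  after D0: wrote 8B at 0x01 = 325e5506b7cae7cb
  after D1: wrote 4B at 0x00 = 4f49925f
  after D2: wrote 3B at 0x0b = 06b7ca
  after D3: wrote 7B at 0x11 = 4f49925f06b7ca
  after D4: wrote 7B at 0x12 = 06b7ca5506b74f
  after D5: wrote 4B at 0x06 = 37fcfd3d
query mem[0x12]=0x06, mem[0x04]=0x06, mem[0x0a]=0x2f

MEM[0x12,0x04,0x0a] = 06 06 2f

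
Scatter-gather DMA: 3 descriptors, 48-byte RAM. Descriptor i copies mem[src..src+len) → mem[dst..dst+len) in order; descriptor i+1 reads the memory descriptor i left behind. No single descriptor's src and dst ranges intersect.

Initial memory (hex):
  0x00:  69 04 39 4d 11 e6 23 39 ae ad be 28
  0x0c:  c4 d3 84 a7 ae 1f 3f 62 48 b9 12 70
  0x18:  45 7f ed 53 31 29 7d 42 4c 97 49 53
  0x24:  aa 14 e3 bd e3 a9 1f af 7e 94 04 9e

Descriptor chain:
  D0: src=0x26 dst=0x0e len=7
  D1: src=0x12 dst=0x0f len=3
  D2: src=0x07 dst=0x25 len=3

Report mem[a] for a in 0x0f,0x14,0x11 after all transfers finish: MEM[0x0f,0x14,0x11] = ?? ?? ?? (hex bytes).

MEM[0x0f,0x14,0x11] = 1f 7e 7e

D0: mem[0x0e..0x14] <- [e3 bd e3 a9 1f af 7e]
D1: mem[0x0f..0x11] <- [1f af 7e]
D2: mem[0x25..0x27] <- [39 ae ad]
query mem[0x0f]=0x1f, mem[0x14]=0x7e, mem[0x11]=0x7e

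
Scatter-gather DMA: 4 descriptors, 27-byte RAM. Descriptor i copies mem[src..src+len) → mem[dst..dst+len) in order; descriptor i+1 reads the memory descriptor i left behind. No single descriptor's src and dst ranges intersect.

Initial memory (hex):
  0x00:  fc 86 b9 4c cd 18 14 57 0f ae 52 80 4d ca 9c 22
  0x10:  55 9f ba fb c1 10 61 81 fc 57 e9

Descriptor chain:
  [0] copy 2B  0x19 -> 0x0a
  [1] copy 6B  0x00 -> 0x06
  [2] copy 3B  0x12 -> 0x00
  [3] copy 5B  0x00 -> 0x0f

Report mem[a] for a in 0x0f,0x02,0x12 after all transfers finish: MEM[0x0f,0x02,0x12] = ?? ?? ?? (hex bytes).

[0] 0x19->0x0a len=2 : 57 e9
[1] 0x00->0x06 len=6 : fc 86 b9 4c cd 18
[2] 0x12->0x00 len=3 : ba fb c1
[3] 0x00->0x0f len=5 : ba fb c1 4c cd
query mem[0x0f]=0xba, mem[0x02]=0xc1, mem[0x12]=0x4c

MEM[0x0f,0x02,0x12] = ba c1 4c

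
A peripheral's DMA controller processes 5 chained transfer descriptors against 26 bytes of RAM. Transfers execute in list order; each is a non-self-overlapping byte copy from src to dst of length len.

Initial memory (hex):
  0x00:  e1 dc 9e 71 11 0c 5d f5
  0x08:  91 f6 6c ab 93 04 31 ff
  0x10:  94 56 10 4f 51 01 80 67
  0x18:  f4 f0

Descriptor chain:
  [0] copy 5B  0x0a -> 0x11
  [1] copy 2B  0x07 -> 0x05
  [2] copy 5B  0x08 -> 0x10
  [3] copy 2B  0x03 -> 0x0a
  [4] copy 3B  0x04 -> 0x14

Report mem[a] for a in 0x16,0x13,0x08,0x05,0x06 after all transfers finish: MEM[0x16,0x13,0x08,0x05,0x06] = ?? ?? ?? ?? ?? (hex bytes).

MEM[0x16,0x13,0x08,0x05,0x06] = 91 ab 91 f5 91

[0] 0x0a->0x11 len=5 : 6c ab 93 04 31
[1] 0x07->0x05 len=2 : f5 91
[2] 0x08->0x10 len=5 : 91 f6 6c ab 93
[3] 0x03->0x0a len=2 : 71 11
[4] 0x04->0x14 len=3 : 11 f5 91
query mem[0x16]=0x91, mem[0x13]=0xab, mem[0x08]=0x91, mem[0x05]=0xf5, mem[0x06]=0x91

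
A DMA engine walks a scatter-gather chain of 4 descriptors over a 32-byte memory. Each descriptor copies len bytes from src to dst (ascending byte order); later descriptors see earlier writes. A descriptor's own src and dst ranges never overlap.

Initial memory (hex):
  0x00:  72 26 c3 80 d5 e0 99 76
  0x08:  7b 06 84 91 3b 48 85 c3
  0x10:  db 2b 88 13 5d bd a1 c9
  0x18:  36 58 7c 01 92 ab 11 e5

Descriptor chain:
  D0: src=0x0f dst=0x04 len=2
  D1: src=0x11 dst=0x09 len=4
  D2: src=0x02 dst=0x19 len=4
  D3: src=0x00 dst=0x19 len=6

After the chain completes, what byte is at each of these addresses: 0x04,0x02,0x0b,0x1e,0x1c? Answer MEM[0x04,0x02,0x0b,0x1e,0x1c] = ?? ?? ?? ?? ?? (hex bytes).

[0] 0x0f->0x04 len=2 : c3 db
[1] 0x11->0x09 len=4 : 2b 88 13 5d
[2] 0x02->0x19 len=4 : c3 80 c3 db
[3] 0x00->0x19 len=6 : 72 26 c3 80 c3 db
query mem[0x04]=0xc3, mem[0x02]=0xc3, mem[0x0b]=0x13, mem[0x1e]=0xdb, mem[0x1c]=0x80

MEM[0x04,0x02,0x0b,0x1e,0x1c] = c3 c3 13 db 80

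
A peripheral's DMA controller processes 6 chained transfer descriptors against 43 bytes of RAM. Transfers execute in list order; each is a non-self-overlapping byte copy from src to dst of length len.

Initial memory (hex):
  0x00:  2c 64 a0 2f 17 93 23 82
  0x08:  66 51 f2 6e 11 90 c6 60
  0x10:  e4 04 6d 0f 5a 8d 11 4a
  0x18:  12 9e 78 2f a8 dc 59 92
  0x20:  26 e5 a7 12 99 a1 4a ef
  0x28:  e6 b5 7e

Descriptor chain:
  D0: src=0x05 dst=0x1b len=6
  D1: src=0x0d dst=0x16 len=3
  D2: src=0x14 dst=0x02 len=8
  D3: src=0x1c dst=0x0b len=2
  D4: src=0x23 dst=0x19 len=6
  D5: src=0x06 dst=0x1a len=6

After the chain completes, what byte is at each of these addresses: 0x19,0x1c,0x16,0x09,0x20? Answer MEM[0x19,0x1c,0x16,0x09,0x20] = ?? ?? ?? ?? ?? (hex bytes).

  after D0: wrote 6B at 0x1b = 9323826651f2
  after D1: wrote 3B at 0x16 = 90c660
  after D2: wrote 8B at 0x02 = 5a8d90c6609e7893
  after D3: wrote 2B at 0x0b = 2382
  after D4: wrote 6B at 0x19 = 1299a14aefe6
  after D5: wrote 6B at 0x1a = 609e7893f223
query mem[0x19]=0x12, mem[0x1c]=0x78, mem[0x16]=0x90, mem[0x09]=0x93, mem[0x20]=0xf2

MEM[0x19,0x1c,0x16,0x09,0x20] = 12 78 90 93 f2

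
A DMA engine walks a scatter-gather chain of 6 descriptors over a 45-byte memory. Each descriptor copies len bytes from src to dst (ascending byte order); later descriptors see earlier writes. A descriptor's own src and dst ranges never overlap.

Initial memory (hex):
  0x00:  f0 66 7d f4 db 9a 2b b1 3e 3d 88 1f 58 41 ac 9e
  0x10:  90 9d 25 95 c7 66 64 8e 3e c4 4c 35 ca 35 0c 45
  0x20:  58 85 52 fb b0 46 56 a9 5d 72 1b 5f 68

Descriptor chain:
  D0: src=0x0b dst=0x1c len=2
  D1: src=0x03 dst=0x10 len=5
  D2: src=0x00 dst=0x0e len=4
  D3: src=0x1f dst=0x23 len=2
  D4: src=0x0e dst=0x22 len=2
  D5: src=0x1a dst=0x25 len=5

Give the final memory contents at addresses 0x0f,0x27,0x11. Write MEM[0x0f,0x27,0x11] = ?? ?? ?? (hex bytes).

MEM[0x0f,0x27,0x11] = 66 1f f4

  after D0: wrote 2B at 0x1c = 1f58
  after D1: wrote 5B at 0x10 = f4db9a2bb1
  after D2: wrote 4B at 0x0e = f0667df4
  after D3: wrote 2B at 0x23 = 4558
  after D4: wrote 2B at 0x22 = f066
  after D5: wrote 5B at 0x25 = 4c351f580c
query mem[0x0f]=0x66, mem[0x27]=0x1f, mem[0x11]=0xf4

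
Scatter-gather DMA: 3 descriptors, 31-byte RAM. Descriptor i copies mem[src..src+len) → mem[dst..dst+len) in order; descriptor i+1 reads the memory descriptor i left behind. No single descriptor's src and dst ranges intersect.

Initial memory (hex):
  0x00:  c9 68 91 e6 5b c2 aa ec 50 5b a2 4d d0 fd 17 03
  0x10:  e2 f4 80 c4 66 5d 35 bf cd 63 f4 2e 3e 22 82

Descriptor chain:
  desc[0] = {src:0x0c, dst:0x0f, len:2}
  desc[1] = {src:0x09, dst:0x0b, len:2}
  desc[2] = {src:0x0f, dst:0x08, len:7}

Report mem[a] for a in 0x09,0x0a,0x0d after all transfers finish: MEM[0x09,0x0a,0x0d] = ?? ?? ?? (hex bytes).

[0] 0x0c->0x0f len=2 : d0 fd
[1] 0x09->0x0b len=2 : 5b a2
[2] 0x0f->0x08 len=7 : d0 fd f4 80 c4 66 5d
query mem[0x09]=0xfd, mem[0x0a]=0xf4, mem[0x0d]=0x66

MEM[0x09,0x0a,0x0d] = fd f4 66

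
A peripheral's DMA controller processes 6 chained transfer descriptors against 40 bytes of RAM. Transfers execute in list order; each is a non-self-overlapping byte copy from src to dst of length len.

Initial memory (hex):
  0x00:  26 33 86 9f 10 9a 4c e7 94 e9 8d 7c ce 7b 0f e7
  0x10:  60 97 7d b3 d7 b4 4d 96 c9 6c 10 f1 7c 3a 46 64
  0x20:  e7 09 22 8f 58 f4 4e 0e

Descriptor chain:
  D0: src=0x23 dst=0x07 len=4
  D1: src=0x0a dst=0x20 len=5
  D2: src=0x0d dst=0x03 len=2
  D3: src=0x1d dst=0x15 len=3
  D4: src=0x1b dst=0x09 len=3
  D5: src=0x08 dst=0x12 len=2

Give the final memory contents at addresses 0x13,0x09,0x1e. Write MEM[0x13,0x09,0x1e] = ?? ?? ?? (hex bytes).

MEM[0x13,0x09,0x1e] = f1 f1 46

[0] 0x23->0x07 len=4 : 8f 58 f4 4e
[1] 0x0a->0x20 len=5 : 4e 7c ce 7b 0f
[2] 0x0d->0x03 len=2 : 7b 0f
[3] 0x1d->0x15 len=3 : 3a 46 64
[4] 0x1b->0x09 len=3 : f1 7c 3a
[5] 0x08->0x12 len=2 : 58 f1
query mem[0x13]=0xf1, mem[0x09]=0xf1, mem[0x1e]=0x46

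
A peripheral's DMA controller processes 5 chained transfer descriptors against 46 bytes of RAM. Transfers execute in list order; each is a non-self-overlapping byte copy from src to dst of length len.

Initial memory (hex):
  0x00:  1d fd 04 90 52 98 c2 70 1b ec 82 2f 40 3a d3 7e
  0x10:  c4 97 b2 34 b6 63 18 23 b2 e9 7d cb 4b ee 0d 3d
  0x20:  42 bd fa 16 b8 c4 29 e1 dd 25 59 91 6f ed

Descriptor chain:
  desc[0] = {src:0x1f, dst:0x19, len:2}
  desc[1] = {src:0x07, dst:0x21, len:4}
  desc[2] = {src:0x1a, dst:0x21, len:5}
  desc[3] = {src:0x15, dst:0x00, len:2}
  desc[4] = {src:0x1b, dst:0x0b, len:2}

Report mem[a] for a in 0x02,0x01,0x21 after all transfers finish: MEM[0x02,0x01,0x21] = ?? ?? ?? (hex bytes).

MEM[0x02,0x01,0x21] = 04 18 42

[0] 0x1f->0x19 len=2 : 3d 42
[1] 0x07->0x21 len=4 : 70 1b ec 82
[2] 0x1a->0x21 len=5 : 42 cb 4b ee 0d
[3] 0x15->0x00 len=2 : 63 18
[4] 0x1b->0x0b len=2 : cb 4b
query mem[0x02]=0x04, mem[0x01]=0x18, mem[0x21]=0x42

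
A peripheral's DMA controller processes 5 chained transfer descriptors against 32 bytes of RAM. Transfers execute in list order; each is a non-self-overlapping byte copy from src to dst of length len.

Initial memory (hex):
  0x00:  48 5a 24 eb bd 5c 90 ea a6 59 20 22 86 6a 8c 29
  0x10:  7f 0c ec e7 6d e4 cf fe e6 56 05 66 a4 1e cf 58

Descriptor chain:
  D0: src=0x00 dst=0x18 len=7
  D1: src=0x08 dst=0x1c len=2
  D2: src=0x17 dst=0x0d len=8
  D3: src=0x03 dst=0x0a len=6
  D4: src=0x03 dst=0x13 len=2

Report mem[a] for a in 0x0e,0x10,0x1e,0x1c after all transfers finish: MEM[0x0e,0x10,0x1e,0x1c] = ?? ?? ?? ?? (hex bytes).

MEM[0x0e,0x10,0x1e,0x1c] = ea 24 90 a6

[0] 0x00->0x18 len=7 : 48 5a 24 eb bd 5c 90
[1] 0x08->0x1c len=2 : a6 59
[2] 0x17->0x0d len=8 : fe 48 5a 24 eb a6 59 90
[3] 0x03->0x0a len=6 : eb bd 5c 90 ea a6
[4] 0x03->0x13 len=2 : eb bd
query mem[0x0e]=0xea, mem[0x10]=0x24, mem[0x1e]=0x90, mem[0x1c]=0xa6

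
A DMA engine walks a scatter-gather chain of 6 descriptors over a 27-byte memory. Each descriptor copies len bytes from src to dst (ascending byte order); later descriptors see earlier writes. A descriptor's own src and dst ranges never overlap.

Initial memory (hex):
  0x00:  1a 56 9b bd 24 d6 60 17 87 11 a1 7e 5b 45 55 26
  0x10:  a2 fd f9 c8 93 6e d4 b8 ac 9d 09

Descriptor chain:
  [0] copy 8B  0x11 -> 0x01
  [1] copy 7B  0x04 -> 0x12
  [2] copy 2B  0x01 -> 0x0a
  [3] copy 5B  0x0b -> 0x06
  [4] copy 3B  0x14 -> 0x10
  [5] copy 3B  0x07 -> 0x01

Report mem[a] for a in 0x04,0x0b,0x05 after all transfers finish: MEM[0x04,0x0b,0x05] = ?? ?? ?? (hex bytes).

MEM[0x04,0x0b,0x05] = 93 f9 6e

[0] 0x11->0x01 len=8 : fd f9 c8 93 6e d4 b8 ac
[1] 0x04->0x12 len=7 : 93 6e d4 b8 ac 11 a1
[2] 0x01->0x0a len=2 : fd f9
[3] 0x0b->0x06 len=5 : f9 5b 45 55 26
[4] 0x14->0x10 len=3 : d4 b8 ac
[5] 0x07->0x01 len=3 : 5b 45 55
query mem[0x04]=0x93, mem[0x0b]=0xf9, mem[0x05]=0x6e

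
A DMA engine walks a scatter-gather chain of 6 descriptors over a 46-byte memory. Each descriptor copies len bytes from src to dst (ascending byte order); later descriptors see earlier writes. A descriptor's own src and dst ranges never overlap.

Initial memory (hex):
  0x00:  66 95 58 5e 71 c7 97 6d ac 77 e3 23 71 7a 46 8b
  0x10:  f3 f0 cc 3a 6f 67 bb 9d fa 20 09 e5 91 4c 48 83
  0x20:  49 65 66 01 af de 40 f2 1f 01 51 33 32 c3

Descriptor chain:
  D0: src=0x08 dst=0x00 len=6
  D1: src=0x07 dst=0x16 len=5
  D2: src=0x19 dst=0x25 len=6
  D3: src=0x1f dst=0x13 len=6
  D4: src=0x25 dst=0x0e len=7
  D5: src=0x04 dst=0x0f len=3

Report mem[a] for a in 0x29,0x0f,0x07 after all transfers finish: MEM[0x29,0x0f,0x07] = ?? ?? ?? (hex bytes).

#0 dst[0x00+6] := {0xac,0x77,0xe3,0x23,0x71,0x7a}
#1 dst[0x16+5] := {0x6d,0xac,0x77,0xe3,0x23}
#2 dst[0x25+6] := {0xe3,0x23,0xe5,0x91,0x4c,0x48}
#3 dst[0x13+6] := {0x83,0x49,0x65,0x66,0x01,0xaf}
#4 dst[0x0e+7] := {0xe3,0x23,0xe5,0x91,0x4c,0x48,0x33}
#5 dst[0x0f+3] := {0x71,0x7a,0x97}
query mem[0x29]=0x4c, mem[0x0f]=0x71, mem[0x07]=0x6d

MEM[0x29,0x0f,0x07] = 4c 71 6d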